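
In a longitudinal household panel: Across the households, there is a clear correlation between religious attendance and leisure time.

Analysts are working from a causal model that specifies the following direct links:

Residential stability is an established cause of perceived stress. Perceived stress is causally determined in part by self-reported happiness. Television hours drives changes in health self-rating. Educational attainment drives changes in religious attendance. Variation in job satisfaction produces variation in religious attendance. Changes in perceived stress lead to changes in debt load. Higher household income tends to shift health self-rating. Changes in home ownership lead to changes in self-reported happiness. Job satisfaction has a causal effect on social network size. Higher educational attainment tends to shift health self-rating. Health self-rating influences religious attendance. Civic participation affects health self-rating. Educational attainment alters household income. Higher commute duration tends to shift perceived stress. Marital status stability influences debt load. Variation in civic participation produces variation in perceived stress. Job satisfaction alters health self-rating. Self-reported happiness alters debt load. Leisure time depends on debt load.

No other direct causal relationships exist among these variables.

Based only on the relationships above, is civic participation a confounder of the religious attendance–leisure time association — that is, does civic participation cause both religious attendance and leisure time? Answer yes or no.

yes

Civic participation has a causal path to religious attendance (civic participation → health self-rating → religious attendance) and to leisure time (civic participation → perceived stress → debt load → leisure time), so it is a common cause of both — a confounder.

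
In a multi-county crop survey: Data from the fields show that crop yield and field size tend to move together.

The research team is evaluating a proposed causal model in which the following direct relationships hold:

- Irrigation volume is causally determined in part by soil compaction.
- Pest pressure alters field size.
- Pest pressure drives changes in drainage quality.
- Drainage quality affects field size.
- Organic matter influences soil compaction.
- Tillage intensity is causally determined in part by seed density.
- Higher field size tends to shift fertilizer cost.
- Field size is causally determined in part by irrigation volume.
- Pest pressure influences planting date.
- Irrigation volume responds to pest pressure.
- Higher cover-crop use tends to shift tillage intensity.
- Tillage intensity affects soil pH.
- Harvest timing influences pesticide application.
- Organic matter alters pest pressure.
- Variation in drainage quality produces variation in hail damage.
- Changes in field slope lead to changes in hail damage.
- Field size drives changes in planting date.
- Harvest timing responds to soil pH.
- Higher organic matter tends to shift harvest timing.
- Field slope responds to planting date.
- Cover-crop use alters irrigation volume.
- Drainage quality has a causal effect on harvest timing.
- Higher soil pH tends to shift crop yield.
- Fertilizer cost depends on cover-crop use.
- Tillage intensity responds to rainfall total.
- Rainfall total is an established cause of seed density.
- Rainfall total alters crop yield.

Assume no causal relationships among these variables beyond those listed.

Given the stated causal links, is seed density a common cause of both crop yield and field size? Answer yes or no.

Seed density has no stated causal path to field size. A confounder must cause both variables, so seed density does not qualify.

no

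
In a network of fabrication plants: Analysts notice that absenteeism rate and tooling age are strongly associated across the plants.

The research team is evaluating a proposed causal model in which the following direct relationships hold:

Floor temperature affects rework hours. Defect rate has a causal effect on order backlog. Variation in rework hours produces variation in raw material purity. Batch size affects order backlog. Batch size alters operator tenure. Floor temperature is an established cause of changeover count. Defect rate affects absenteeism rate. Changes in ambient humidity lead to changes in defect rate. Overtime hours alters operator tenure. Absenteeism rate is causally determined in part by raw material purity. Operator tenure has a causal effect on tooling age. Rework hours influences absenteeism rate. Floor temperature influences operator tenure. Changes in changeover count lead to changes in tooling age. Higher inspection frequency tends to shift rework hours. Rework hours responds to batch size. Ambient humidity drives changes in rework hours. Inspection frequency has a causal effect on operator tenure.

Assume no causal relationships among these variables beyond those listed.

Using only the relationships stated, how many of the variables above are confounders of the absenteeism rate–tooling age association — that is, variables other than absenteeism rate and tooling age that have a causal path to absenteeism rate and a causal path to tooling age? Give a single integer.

3

The common causes are: batch size (to absenteeism rate via batch size → rework hours → absenteeism rate; to tooling age via batch size → operator tenure → tooling age); floor temperature (to absenteeism rate via floor temperature → rework hours → absenteeism rate; to tooling age via floor temperature → changeover count → tooling age); inspection frequency (to absenteeism rate via inspection frequency → rework hours → absenteeism rate; to tooling age via inspection frequency → operator tenure → tooling age).
Every other variable lacks a causal path to at least one of absenteeism rate and tooling age.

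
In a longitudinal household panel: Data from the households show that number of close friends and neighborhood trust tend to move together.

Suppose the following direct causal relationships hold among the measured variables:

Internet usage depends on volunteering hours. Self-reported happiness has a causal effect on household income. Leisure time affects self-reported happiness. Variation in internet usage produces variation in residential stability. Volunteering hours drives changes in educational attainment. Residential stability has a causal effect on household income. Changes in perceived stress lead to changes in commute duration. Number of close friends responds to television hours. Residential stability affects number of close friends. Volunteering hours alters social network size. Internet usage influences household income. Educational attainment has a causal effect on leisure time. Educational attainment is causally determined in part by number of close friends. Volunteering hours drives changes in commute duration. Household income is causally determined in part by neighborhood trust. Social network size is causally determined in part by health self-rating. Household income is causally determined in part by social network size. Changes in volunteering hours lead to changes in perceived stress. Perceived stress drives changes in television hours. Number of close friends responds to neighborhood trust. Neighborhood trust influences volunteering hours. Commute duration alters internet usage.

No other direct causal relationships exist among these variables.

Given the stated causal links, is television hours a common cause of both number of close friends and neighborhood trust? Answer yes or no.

Television hours has no stated causal path to neighborhood trust. A confounder must cause both variables, so television hours does not qualify.

no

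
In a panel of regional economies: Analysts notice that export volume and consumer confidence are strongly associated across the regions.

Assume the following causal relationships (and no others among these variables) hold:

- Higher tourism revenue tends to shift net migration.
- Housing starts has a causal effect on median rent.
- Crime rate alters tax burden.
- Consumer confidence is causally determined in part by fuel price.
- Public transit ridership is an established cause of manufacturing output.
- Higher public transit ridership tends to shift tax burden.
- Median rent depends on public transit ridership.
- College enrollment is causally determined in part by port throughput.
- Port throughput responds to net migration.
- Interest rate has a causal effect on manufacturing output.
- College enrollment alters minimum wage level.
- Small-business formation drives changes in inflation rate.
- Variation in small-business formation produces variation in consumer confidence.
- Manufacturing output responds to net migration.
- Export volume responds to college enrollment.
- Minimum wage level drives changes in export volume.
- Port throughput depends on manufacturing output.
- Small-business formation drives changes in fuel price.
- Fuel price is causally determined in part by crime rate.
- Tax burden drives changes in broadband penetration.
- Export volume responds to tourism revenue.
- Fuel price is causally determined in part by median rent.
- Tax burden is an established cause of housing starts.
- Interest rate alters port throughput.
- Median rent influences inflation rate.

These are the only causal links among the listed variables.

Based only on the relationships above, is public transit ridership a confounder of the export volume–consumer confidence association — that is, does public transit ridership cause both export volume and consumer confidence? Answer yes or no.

yes

Public transit ridership has a causal path to export volume (public transit ridership → manufacturing output → port throughput → college enrollment → export volume) and to consumer confidence (public transit ridership → median rent → fuel price → consumer confidence), so it is a common cause of both — a confounder.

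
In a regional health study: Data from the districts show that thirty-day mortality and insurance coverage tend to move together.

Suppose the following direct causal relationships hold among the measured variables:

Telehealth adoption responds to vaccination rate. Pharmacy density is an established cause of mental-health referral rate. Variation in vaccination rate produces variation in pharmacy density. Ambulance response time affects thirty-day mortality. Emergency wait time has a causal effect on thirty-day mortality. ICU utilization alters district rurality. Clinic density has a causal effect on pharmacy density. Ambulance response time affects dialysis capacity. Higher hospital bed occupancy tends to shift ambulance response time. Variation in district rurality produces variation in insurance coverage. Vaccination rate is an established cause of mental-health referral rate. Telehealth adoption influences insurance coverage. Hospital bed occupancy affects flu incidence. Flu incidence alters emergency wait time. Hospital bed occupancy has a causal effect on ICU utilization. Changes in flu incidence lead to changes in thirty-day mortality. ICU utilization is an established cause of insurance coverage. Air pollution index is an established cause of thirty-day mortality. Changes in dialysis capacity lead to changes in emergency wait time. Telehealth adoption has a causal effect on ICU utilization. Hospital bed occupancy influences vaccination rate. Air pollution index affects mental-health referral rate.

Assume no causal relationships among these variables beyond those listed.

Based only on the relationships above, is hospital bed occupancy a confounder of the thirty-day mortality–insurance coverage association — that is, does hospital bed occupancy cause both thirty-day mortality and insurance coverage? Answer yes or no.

Hospital bed occupancy has a causal path to thirty-day mortality (hospital bed occupancy → ambulance response time → thirty-day mortality) and to insurance coverage (hospital bed occupancy → ICU utilization → insurance coverage), so it is a common cause of both — a confounder.

yes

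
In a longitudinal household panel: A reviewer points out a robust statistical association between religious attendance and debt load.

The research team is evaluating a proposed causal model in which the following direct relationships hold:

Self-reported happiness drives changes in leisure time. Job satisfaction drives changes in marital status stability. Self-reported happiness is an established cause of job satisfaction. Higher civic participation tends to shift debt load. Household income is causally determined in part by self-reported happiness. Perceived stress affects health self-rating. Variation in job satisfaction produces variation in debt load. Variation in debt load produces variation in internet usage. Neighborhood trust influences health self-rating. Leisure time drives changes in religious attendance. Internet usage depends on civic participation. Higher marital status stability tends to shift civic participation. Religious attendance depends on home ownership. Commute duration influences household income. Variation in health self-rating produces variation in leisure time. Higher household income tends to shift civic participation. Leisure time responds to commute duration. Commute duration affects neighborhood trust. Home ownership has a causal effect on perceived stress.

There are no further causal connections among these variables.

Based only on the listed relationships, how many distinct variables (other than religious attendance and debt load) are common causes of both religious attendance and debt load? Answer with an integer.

The common causes are: commute duration (to religious attendance via commute duration → leisure time → religious attendance; to debt load via commute duration → household income → civic participation → debt load); self-reported happiness (to religious attendance via self-reported happiness → leisure time → religious attendance; to debt load via self-reported happiness → job satisfaction → debt load).
Every other variable lacks a causal path to at least one of religious attendance and debt load.

2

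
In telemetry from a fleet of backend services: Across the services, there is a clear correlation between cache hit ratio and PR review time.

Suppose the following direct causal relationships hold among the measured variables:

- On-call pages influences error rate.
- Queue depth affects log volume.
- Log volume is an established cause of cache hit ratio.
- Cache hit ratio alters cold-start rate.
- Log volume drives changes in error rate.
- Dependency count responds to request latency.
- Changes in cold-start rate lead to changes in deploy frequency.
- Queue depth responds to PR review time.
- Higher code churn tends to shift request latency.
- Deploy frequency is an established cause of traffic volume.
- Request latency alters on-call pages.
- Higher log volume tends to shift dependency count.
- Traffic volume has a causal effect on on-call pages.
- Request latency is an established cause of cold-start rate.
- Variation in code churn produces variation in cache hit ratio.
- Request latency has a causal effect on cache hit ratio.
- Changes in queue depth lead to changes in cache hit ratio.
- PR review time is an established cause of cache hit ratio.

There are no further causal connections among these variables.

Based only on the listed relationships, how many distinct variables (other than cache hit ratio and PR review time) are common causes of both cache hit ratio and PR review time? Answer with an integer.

0

No listed variable has a causal path to both cache hit ratio and PR review time, so there are no common causes.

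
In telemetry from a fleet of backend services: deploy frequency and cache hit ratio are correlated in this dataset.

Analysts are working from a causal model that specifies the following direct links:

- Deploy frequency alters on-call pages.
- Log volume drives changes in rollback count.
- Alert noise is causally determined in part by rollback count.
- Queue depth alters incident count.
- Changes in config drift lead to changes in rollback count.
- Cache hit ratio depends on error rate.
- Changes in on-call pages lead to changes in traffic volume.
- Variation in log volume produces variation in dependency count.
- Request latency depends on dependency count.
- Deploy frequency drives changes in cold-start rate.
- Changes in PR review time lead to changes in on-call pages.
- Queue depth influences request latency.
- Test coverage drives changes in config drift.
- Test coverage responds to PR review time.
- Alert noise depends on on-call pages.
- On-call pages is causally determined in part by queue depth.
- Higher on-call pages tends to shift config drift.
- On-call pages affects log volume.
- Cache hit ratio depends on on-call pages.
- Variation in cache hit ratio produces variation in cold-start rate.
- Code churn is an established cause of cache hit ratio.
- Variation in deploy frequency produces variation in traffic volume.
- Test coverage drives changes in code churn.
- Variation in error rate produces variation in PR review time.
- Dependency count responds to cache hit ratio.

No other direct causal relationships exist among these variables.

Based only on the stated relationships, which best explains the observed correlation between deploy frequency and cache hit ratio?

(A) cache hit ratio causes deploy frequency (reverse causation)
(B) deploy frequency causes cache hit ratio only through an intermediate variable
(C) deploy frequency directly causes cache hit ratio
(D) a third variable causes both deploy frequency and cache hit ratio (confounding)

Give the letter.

B

Deploy frequency reaches cache hit ratio through deploy frequency → on-call pages → cache hit ratio — an indirect causal chain with no direct deploy frequency → cache hit ratio link. No variable causes both deploy frequency and cache hit ratio, so confounding is ruled out; the effect is mediated.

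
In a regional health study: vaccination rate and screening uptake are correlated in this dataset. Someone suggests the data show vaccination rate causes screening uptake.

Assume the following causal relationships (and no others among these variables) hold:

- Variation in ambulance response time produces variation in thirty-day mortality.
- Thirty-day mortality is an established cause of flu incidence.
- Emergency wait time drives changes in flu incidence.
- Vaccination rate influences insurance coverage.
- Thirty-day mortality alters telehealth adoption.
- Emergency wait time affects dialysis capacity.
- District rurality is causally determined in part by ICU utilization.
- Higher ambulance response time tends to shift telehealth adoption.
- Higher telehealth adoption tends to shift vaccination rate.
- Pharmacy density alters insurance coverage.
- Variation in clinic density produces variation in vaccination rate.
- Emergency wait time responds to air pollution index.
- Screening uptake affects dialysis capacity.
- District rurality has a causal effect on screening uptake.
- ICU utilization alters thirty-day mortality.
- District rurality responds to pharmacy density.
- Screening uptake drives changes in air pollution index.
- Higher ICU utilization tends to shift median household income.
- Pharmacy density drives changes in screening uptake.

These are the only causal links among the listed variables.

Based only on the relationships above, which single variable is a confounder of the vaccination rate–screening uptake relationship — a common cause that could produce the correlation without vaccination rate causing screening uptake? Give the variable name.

ICU utilization

ICU utilization has a causal path to vaccination rate (ICU utilization → thirty-day mortality → telehealth adoption → vaccination rate) and a separate causal path to screening uptake (ICU utilization → district rurality → screening uptake), so it is a common cause of both.
No stated relationship gives vaccination rate a causal route to screening uptake, so the correlation is explained by the shared upstream cause rather than a direct effect.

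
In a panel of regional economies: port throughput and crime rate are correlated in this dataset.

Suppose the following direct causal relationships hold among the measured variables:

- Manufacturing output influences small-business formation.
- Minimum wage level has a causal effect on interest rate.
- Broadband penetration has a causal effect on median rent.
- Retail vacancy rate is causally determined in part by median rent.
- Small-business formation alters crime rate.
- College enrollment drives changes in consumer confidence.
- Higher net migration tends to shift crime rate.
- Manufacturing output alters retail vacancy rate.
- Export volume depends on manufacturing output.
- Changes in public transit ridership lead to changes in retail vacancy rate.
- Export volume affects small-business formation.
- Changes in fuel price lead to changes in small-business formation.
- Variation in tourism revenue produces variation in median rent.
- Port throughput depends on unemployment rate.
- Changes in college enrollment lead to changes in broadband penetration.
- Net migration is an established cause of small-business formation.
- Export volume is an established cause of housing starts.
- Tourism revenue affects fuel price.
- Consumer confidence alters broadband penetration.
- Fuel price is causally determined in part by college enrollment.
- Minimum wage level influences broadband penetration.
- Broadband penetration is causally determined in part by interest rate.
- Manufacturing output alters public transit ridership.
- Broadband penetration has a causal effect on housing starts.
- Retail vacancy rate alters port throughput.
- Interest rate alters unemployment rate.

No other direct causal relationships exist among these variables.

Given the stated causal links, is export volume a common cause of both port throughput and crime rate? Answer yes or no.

Export volume has no stated causal path to port throughput. A confounder must cause both variables, so export volume does not qualify.

no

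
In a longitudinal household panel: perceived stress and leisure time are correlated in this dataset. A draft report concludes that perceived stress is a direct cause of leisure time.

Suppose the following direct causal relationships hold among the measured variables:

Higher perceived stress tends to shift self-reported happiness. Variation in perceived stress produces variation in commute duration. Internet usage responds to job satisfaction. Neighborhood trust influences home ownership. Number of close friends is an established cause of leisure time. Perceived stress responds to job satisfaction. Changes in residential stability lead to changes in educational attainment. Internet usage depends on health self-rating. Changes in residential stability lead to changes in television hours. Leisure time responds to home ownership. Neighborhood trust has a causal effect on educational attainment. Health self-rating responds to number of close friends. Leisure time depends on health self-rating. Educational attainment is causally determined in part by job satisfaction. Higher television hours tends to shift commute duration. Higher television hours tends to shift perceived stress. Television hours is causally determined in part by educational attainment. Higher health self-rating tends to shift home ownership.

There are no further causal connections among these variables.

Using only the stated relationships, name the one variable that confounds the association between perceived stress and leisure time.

Neighborhood trust has a causal path to perceived stress (neighborhood trust → educational attainment → television hours → perceived stress) and a separate causal path to leisure time (neighborhood trust → home ownership → leisure time), so it is a common cause of both.
No stated relationship gives perceived stress a causal route to leisure time, so the correlation is explained by the shared upstream cause rather than a direct effect.

neighborhood trust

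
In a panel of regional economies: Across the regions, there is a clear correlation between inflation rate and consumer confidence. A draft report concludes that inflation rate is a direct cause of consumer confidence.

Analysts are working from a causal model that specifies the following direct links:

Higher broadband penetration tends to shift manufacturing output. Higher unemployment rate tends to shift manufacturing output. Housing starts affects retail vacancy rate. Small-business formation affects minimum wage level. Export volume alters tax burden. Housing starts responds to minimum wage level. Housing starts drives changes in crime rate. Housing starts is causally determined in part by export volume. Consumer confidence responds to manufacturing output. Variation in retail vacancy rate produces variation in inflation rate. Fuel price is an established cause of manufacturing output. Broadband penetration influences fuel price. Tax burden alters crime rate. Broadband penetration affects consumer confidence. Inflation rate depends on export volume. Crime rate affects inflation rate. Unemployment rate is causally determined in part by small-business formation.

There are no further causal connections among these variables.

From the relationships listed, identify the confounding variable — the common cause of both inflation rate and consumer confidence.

small-business formation

Small-business formation has a causal path to inflation rate (small-business formation → minimum wage level → housing starts → retail vacancy rate → inflation rate) and a separate causal path to consumer confidence (small-business formation → unemployment rate → manufacturing output → consumer confidence), so it is a common cause of both.
No stated relationship gives inflation rate a causal route to consumer confidence, so the correlation is explained by the shared upstream cause rather than a direct effect.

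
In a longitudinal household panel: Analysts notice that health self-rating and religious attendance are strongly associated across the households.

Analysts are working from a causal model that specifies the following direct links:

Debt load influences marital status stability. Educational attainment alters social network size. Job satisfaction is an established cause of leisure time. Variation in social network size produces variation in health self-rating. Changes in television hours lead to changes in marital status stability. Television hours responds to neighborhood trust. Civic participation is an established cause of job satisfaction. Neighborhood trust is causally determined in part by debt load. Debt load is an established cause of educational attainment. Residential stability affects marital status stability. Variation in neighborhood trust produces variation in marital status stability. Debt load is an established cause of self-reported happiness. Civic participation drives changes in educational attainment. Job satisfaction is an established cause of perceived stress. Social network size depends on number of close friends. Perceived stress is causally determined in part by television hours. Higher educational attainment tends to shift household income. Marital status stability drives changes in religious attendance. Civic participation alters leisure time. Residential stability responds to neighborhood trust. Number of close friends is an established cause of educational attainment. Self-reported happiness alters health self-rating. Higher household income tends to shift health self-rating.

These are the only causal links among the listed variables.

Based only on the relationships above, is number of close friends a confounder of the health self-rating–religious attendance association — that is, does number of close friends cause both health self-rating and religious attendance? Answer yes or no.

Number of close friends has no stated causal path to religious attendance. A confounder must cause both variables, so number of close friends does not qualify.

no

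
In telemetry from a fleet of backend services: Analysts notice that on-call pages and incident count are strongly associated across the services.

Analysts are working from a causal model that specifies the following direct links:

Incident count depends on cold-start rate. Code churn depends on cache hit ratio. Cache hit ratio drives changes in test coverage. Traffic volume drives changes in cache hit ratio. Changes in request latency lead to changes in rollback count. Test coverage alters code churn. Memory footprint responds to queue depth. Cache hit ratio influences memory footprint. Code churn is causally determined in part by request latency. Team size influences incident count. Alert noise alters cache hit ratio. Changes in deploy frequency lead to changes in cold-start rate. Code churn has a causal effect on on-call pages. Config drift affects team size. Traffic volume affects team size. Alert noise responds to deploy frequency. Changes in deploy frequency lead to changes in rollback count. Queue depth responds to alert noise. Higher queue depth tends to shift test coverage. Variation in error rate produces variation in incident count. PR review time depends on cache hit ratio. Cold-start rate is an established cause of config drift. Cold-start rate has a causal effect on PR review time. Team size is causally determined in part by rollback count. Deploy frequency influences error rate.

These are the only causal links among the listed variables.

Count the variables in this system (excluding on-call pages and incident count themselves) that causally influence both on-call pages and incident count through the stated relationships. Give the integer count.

The common causes are: deploy frequency (to on-call pages via deploy frequency → alert noise → cache hit ratio → code churn → on-call pages; to incident count via deploy frequency → cold-start rate → incident count); request latency (to on-call pages via request latency → code churn → on-call pages; to incident count via request latency → rollback count → team size → incident count); traffic volume (to on-call pages via traffic volume → cache hit ratio → code churn → on-call pages; to incident count via traffic volume → team size → incident count).
Every other variable lacks a causal path to at least one of on-call pages and incident count.

3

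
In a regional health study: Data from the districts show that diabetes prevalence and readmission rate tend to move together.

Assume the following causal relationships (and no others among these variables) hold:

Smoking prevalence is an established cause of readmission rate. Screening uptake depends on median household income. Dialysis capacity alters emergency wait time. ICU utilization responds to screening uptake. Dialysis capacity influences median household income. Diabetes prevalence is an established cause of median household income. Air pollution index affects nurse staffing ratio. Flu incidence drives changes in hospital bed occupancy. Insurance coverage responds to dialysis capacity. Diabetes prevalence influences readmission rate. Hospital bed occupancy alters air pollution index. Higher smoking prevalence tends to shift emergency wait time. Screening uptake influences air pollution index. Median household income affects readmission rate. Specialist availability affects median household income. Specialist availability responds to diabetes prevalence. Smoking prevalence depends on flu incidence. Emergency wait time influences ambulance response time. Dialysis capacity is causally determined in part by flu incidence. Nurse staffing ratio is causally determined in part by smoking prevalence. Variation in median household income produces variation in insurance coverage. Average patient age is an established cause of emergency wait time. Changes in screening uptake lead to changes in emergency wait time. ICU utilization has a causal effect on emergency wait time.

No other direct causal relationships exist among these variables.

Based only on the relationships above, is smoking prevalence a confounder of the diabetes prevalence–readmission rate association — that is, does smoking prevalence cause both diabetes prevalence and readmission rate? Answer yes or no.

Smoking prevalence has no stated causal path to diabetes prevalence. A confounder must cause both variables, so smoking prevalence does not qualify.

no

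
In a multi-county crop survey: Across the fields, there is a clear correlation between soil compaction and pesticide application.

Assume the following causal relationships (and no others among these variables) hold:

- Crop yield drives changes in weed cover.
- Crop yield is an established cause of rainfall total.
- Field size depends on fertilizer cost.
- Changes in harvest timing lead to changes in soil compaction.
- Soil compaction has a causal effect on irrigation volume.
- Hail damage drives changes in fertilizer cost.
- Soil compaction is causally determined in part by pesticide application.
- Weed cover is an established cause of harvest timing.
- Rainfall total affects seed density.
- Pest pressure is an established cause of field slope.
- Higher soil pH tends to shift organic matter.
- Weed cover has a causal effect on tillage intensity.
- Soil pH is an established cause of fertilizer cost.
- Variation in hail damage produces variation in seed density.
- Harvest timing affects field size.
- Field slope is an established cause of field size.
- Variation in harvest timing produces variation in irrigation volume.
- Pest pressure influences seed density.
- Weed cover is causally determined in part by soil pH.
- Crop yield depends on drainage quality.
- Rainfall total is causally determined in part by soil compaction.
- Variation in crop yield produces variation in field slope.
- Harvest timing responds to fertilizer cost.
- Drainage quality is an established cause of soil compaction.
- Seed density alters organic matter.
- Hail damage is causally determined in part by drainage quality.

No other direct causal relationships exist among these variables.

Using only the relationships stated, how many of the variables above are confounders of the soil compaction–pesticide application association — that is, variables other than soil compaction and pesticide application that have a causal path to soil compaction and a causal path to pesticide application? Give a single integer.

0

No listed variable has a causal path to both soil compaction and pesticide application, so there are no common causes.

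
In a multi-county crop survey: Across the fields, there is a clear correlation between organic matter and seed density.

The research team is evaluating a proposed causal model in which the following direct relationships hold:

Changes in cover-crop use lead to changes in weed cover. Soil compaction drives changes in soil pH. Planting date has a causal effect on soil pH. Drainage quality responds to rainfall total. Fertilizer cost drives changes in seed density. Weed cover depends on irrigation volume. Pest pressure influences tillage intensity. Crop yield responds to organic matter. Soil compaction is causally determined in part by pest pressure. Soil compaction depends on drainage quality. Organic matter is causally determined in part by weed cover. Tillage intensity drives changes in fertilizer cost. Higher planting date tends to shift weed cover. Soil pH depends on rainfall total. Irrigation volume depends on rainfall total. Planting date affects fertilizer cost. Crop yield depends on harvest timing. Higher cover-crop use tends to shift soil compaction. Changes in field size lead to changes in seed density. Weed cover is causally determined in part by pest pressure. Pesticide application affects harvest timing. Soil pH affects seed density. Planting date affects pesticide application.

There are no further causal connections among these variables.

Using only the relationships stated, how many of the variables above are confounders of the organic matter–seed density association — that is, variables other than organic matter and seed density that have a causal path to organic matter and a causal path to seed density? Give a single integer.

4

The common causes are: cover-crop use (to organic matter via cover-crop use → weed cover → organic matter; to seed density via cover-crop use → soil compaction → soil pH → seed density); pest pressure (to organic matter via pest pressure → weed cover → organic matter; to seed density via pest pressure → soil compaction → soil pH → seed density); planting date (to organic matter via planting date → weed cover → organic matter; to seed density via planting date → fertilizer cost → seed density); rainfall total (to organic matter via rainfall total → irrigation volume → weed cover → organic matter; to seed density via rainfall total → soil pH → seed density).
Every other variable lacks a causal path to at least one of organic matter and seed density.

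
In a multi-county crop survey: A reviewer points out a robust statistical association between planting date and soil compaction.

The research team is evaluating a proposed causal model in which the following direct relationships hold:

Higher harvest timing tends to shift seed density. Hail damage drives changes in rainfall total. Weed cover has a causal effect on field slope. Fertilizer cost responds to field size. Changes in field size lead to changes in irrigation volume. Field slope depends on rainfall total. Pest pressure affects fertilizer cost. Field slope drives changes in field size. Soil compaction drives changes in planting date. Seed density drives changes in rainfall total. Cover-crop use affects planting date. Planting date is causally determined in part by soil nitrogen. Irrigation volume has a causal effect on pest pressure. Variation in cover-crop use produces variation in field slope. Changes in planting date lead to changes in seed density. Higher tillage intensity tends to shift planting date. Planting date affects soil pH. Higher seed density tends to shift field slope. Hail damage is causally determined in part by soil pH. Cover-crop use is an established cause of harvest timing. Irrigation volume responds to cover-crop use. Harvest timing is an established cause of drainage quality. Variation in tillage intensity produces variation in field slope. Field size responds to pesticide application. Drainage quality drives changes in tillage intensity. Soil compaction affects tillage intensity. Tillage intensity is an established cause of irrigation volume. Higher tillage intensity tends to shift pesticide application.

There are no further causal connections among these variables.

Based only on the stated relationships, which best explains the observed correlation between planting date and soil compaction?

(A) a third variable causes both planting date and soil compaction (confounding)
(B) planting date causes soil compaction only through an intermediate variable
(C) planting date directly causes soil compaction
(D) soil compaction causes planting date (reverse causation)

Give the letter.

D

The stated link runs soil compaction → planting date; planting date has no causal path to soil compaction. No variable causes both, so confounding is ruled out. The correlation reflects reverse causation.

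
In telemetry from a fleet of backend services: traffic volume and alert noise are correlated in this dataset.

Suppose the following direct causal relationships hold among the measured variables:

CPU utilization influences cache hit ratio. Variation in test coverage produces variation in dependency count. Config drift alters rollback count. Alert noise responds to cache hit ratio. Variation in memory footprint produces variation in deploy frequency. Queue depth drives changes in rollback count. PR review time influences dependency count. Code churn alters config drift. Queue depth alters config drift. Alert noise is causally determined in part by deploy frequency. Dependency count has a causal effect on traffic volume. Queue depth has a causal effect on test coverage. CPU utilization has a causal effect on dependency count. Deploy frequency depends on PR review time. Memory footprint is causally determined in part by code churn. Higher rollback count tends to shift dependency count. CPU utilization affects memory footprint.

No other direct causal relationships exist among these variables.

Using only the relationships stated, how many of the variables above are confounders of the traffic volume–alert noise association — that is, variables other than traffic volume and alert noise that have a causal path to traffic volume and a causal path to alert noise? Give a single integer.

3

The common causes are: CPU utilization (to traffic volume via CPU utilization → dependency count → traffic volume; to alert noise via CPU utilization → cache hit ratio → alert noise); PR review time (to traffic volume via PR review time → dependency count → traffic volume; to alert noise via PR review time → deploy frequency → alert noise); code churn (to traffic volume via code churn → config drift → rollback count → dependency count → traffic volume; to alert noise via code churn → memory footprint → deploy frequency → alert noise).
Every other variable lacks a causal path to at least one of traffic volume and alert noise.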